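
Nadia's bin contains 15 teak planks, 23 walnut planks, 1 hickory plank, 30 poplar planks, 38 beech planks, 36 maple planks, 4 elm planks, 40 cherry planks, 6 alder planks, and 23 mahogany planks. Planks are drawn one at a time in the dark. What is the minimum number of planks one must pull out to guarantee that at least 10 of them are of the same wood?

Put each drawn plank into a box by wood. The largest draw with every box below 10 takes min(count, 9) from each wood; woods with fewer than 9 contribute all they have.
Σ min(cᵢ, 9) = 9 + 9 + 1 + 9 + 9 + 9 + 4 + 9 + 6 + 9 = 74.
Draw number 74 + 1 = 75 must push one box to 10.

75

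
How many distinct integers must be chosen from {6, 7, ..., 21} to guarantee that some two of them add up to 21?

12

Group the elements by complementary pair {x, 21−x}: {6,15}, {7,14}, {8,13}, …, giving 5 two-element pairs and 6 integers whose partner 21−x falls outside [6,21].
Treating each of those 11 groups as a pigeonhole, one can pick one integer per group — 11 integers — with no two summing to 21.
The 12th integer lands in an occupied pair, forcing a sum of 21.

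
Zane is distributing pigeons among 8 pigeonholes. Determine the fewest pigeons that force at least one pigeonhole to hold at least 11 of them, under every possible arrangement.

With 80 pigeons one could put exactly 10 in each of the 8 pigeonholes, and no pigeonhole would reach 11.
By the pigeonhole principle, one more pigeon must land in a pigeonhole that already has 10, giving it 11.
So 8 × 10 + 1 = 81 pigeons are required.

81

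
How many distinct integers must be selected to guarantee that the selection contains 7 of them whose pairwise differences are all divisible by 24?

145

Integers whose pairwise differences are multiples of 24 are exactly those sharing a remainder mod 24. The 24 residue classes mod 24 are the pigeonholes.
With 144 integers one could put 6 in each residue class and have no class reach 7.
The 145th integer pushes some class to 7, so 24·6 + 1 = 145.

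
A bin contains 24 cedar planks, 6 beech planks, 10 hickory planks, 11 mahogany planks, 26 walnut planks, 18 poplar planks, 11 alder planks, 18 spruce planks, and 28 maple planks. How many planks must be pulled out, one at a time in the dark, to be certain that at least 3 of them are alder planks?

144

In the worst case for collecting alder planks, every non-alder plank comes out first.
There are 24 + 6 + 10 + 11 + 26 + 18 + 18 + 28 = 141 non-alder planks altogether.
After those, each further plank must be alder, so 141 + 3 = 144 draws guarantee 3 alder planks.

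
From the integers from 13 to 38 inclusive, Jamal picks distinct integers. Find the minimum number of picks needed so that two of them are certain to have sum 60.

A set avoiding the sum 60 can contain at most one of each pair {x, 60−x}, plus the 10 elements whose complement lies outside the range or equal to its own complement.
The integers 13, …, 30 (18 of them) are such a set: any two sum to at least 13+14 = 27 and at most 29+30 = 59 < 60.
By pigeonhole, any 19th integer completes one of the 8 pairs, so 19 choices force a sum of 60.

19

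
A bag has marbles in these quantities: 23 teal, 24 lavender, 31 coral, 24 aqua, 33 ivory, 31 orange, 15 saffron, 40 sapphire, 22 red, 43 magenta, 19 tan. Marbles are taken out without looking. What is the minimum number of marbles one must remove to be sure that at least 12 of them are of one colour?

An adversary could hand out at most 11 marbles per colour: 11 + 11 + 11 + 11 + 11 + 11 + 11 + 11 + 11 + 11 + 11 = 121 marbles and still no colour has 12.
One more marble lands in a colour already at 11, so 122 draws are enough and 121 are not.

122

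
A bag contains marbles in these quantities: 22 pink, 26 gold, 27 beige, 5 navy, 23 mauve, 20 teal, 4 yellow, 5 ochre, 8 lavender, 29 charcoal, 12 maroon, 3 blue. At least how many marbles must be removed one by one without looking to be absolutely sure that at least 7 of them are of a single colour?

66

An adversary could hand out at most 6 marbles per colour (4 colours run out sooner): 6 + 6 + 6 + 5 + 6 + 6 + 4 + 5 + 6 + 6 + 6 + 3 = 65 marbles and still no colour has 7.
By the pigeonhole principle, one more marble lands in a colour already at 6, so 66 draws are enough and 65 are not.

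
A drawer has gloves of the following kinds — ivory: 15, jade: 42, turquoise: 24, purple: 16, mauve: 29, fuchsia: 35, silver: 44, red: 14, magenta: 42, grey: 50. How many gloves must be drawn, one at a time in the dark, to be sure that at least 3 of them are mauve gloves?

In the worst case for collecting mauve gloves, every non-mauve glove comes out first.
There are 15 + 42 + 24 + 16 + 35 + 44 + 14 + 42 + 50 = 282 non-mauve gloves altogether.
After those, each further glove must be mauve, so 282 + 3 = 285 draws guarantee 3 mauve gloves.

285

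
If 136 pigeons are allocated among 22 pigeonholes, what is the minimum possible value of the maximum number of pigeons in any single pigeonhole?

7

Pigeonhole: the 22 pigeonholes are the holes and the 136 pigeons are the pigeons.
If every pigeonhole held at most 6 pigeons, the total would be at most 22 × 6 = 132, which is less than 136.
So some pigeonhole holds at least ⌈136/22⌉ = 7 pigeons.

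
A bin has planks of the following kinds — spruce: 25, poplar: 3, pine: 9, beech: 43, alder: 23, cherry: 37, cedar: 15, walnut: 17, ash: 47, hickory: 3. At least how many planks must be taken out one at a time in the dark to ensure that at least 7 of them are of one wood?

The 10 woods are the holes; the planks drawn are the pigeons.
To avoid 7 of any one wood, the worst case takes at most 6 of each wood, or every plank of a wood that has fewer than 6.
That gives 6 + 3 + 6 + 6 + 6 + 6 + 6 + 6 + 6 + 3 = 54 planks with no wood reaching 7.
The next plank forces some wood to 7, so 54 + 1 = 55.

55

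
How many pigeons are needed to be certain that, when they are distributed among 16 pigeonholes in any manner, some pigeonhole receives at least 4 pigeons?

With 48 pigeons one could put exactly 3 in each of the 16 pigeonholes, and no pigeonhole would reach 4.
One more pigeon must land in a pigeonhole that already has 3, giving it 4.
So 16 × 3 + 1 = 49 pigeons are required.

49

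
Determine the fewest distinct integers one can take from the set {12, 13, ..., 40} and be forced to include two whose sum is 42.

Two chosen integers sum to 42 exactly when both halves of some pair {x, 42−x} with 12 ≤ x ≤ 42−x ≤ 30 are chosen — 9 such pairs.
The remaining 11 elements (those with no distinct partner in range) can never complete a 42-sum, so the worst case takes all of them and one from each pair: 11 + 9 = 20.
By pigeonhole, the 21st integer has to be the second member of some pair, so 20 + 1 = 21.

21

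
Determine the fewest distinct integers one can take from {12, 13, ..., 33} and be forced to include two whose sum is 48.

14

Group the elements by complementary pair {x, 48−x}: {15,33}, {16,32}, {17,31}, …, giving 9 two-element pairs, the single value 24 (it cannot pair with itself since the integers are distinct), and 3 integers whose partner 48−x falls outside [12,33].
By the pigeonhole principle, treating each of those 13 groups as a pigeonhole, one can pick one integer per group — 13 integers — with no two summing to 48.
The 14th integer lands in an occupied pair, forcing a sum of 48.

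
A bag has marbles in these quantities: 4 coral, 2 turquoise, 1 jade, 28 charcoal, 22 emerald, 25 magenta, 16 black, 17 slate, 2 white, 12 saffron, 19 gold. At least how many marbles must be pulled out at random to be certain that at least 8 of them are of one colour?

59

The 11 colours are the holes; the marbles drawn are the pigeons.
To avoid 8 of any one colour, the worst case takes at most 7 of each colour, or every marble of a colour that has fewer than 7.
That gives 4 + 2 + 1 + 7 + 7 + 7 + 7 + 7 + 2 + 7 + 7 = 58 marbles with no colour reaching 8.
The next marble forces some colour to 8, so 58 + 1 = 59.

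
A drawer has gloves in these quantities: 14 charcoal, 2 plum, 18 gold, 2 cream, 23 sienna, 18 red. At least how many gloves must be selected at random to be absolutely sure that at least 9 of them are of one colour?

37

The 6 colours are the holes; the gloves drawn are the pigeons.
To avoid 9 of any one colour, the worst case takes at most 8 of each colour, or every glove of a colour that has fewer than 8.
That gives 8 + 2 + 8 + 2 + 8 + 8 = 36 gloves with no colour reaching 9.
The next glove forces some colour to 9, so 36 + 1 = 37.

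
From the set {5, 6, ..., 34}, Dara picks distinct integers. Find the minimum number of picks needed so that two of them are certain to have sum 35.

18

A set avoiding the sum 35 can contain at most one of each pair {x, 35−x}, plus the 4 elements whose complement lies outside the range.
The integers 18, …, 34 (17 of them) are such a set: any two sum to at least 18+19 = 37 > 35.
Pigeonhole: any 18th integer completes one of the 13 pairs, so 18 choices force a sum of 35.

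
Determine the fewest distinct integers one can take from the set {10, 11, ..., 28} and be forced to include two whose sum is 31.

14

A set avoiding the sum 31 can contain at most one of each pair {x, 31−x}, plus the 7 elements whose complement lies outside the range.
The integers 16, …, 28 (13 of them) are such a set: any two sum to at least 16+17 = 33 > 31.
Pigeonhole: any 14th integer completes one of the 6 pairs, so 14 choices force a sum of 31.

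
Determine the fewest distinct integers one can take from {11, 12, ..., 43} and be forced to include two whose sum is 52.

19

Group the elements by complementary pair {x, 52−x}: {11,41}, {12,40}, {13,39}, …, giving 15 two-element pairs; the single value 26 (it cannot pair with itself since the integers are distinct); and 2 integers whose partner 52−x falls outside [11,43].
Treating each of those 18 groups as a pigeonhole, one can pick one integer per group — 18 integers — with no two summing to 52.
The 19th integer lands in an occupied pair, forcing a sum of 52.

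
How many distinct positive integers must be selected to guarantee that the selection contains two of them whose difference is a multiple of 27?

Integers whose pairwise differences are multiples of 27 are exactly those sharing a remainder mod 27. Pigeonhole: the 27 residue classes mod 27 are the pigeonholes.
With 27 integers one could put 1 in each residue class and have no class reach 2.
The 28th integer pushes some class to 2, so 27·1 + 1 = 28.

28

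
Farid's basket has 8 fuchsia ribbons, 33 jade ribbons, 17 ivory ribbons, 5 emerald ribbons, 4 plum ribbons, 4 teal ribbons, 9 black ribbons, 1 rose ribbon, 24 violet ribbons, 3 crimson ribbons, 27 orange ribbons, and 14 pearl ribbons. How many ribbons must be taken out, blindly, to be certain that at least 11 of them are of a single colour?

85

An adversary could hand out at most 10 ribbons per colour (7 colours run out sooner): 8 + 10 + 10 + 5 + 4 + 4 + 9 + 1 + 10 + 3 + 10 + 10 = 84 ribbons and still no colour has 11.
One more ribbon lands in a colour already at 10, so 85 draws are enough and 84 are not.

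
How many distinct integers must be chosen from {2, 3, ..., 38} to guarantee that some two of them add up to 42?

A set avoiding the sum 42 can contain at most one of each pair {x, 42−x}, plus the 3 elements whose complement lies outside the range or equal to its own complement.
The integers 2, …, 21 (20 of them) are such a set: any two sum to at least 2+3 = 5 and at most 20+21 = 41 < 42.
Any 21st integer completes one of the 17 pairs, so 21 choices force a sum of 42.

21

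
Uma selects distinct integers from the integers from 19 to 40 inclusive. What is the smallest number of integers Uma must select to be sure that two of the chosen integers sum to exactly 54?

15

A set avoiding the sum 54 can contain at most one of each pair {x, 54−x}, plus the 6 elements whose complement lies outside the range or equal to its own complement.
The integers 27, …, 40 (14 of them) are such a set: any two sum to at least 27+28 = 55 > 54.
Pigeonhole: any 15th integer completes one of the 8 pairs, so 15 choices force a sum of 54.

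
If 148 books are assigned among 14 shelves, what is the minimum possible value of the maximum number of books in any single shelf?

The 14 shelves are the holes and the 148 books are the pigeons.
If every shelf held at most 10 books, the total would be at most 14 × 10 = 140, which is less than 148.
So some shelf holds at least ⌈148/14⌉ = 11 books.

11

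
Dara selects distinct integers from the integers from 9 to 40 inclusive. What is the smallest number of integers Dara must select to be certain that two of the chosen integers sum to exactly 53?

19

Two chosen integers sum to 53 exactly when both halves of some pair {x, 53−x} with 13 ≤ x ≤ 53−x ≤ 40 are chosen — 14 such pairs.
The remaining 4 elements (those with no distinct partner in range) can never complete a 53-sum, so the worst case takes all of them and one from each pair: 4 + 14 = 18.
Pigeonhole: the 19th integer has to be the second member of some pair, so 18 + 1 = 19.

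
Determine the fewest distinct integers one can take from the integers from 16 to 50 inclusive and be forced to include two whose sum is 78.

Two chosen integers sum to 78 exactly when both halves of some pair {x, 78−x} with 28 ≤ x ≤ 78−x ≤ 50 are chosen — 11 such pairs.
The remaining 13 elements (those with no distinct partner in range) can never complete a 78-sum, so the worst case takes all of them and one from each pair: 13 + 11 = 24.
The 25th integer has to be the second member of some pair, so 24 + 1 = 25.

25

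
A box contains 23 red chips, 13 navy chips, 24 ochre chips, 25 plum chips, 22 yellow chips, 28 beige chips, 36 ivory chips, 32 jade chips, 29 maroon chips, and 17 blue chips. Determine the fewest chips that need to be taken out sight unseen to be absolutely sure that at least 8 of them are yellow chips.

235

In the worst case for collecting yellow chips, every non-yellow chip comes out first.
There are 23 + 13 + 24 + 25 + 28 + 36 + 32 + 29 + 17 = 227 non-yellow chips altogether.
After those, each further chip must be yellow, so 227 + 8 = 235 draws guarantee 8 yellow chips.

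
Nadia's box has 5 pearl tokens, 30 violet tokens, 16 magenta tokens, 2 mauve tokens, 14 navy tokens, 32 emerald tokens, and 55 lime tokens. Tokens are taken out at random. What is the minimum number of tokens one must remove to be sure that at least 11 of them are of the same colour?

An adversary could hand out at most 10 tokens per colour (pearl, mauve run out sooner): 5 + 10 + 10 + 2 + 10 + 10 + 10 = 57 tokens and still no colour has 11.
Pigeonhole: one more token lands in a colour already at 10, so 58 draws are enough and 57 are not.

58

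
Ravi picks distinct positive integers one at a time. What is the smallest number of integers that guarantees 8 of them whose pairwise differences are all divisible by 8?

Integers whose pairwise differences are multiples of 8 are exactly those sharing a remainder mod 8. The 8 residue classes mod 8 are the pigeonholes.
With 56 integers one could put 7 in each residue class and have no class reach 8.
The 57th integer pushes some class to 8, so 8·7 + 1 = 57.

57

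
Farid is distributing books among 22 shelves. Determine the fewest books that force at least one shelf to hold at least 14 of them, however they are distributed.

With 286 books one could put exactly 13 in each of the 22 shelves, and no shelf would reach 14.
By the pigeonhole principle, one more book must land in a shelf that already has 13, giving it 14.
So 22 × 13 + 1 = 287 books are required.

287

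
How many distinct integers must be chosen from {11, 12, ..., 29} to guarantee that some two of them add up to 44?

13

A set avoiding the sum 44 can contain at most one of each pair {x, 44−x}, plus the 5 elements whose complement lies outside the range or equal to its own complement.
The integers 11, …, 22 (12 of them) are such a set: any two sum to at least 11+12 = 23 and at most 21+22 = 43 < 44.
Pigeonhole: any 13th integer completes one of the 7 pairs, so 13 choices force a sum of 44.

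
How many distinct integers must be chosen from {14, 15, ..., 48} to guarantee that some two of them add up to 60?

20

A set avoiding the sum 60 can contain at most one of each pair {x, 60−x}, plus the 3 elements whose complement lies outside the range or equal to its own complement.
The integers 30, …, 48 (19 of them) are such a set: any two sum to at least 30+31 = 61 > 60.
Pigeonhole: any 20th integer completes one of the 16 pairs, so 20 choices force a sum of 60.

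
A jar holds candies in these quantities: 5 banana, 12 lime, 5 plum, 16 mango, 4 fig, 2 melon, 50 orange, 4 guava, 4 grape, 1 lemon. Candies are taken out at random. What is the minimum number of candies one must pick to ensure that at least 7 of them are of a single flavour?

Pigeonhole: put each drawn candy into a box by flavour. The largest draw with every box below 7 takes min(count, 6) from each flavour; flavours with fewer than 6 contribute all they have.
Σ min(cᵢ, 6) = 5 + 6 + 5 + 6 + 4 + 2 + 6 + 4 + 4 + 1 = 43.
Draw number 43 + 1 = 44 must push one box to 7.

44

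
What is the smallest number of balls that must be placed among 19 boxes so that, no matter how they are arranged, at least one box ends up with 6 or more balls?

96

With 95 balls one could put exactly 5 in each of the 19 boxes, and no box would reach 6.
One more ball must land in a box that already has 5, giving it 6.
So 19 × 5 + 1 = 96 balls are required.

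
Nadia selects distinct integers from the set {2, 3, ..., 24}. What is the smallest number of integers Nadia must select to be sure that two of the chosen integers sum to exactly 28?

14

Group the elements by complementary pair {x, 28−x}: {4,24}, {5,23}, {6,22}, …, giving 10 two-element pairs, the single value 14 (it cannot pair with itself since the integers are distinct), and 2 integers whose partner 28−x falls outside [2,24].
Treating each of those 13 groups as a pigeonhole, one can pick one integer per group — 13 integers — with no two summing to 28.
The 14th integer lands in an occupied pair, forcing a sum of 28.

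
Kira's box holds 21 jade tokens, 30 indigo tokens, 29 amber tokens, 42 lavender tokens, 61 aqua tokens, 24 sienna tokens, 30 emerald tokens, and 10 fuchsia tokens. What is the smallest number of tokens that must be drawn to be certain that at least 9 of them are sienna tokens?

232

In the worst case for collecting sienna tokens, every non-sienna token comes out first.
There are 21 + 30 + 29 + 42 + 61 + 30 + 10 = 223 non-sienna tokens altogether.
After those, each further token must be sienna, so 223 + 9 = 232 draws guarantee 9 sienna tokens.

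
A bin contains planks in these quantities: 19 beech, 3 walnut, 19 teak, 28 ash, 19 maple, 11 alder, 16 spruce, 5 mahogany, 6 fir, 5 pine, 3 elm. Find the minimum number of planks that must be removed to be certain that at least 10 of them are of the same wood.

77

Pigeonhole: put each drawn plank into a box by wood. The largest draw with every box below 10 takes min(count, 9) from each wood; woods with fewer than 9 contribute all they have.
Σ min(cᵢ, 9) = 9 + 3 + 9 + 9 + 9 + 9 + 9 + 5 + 6 + 5 + 3 = 76.
Draw number 76 + 1 = 77 must push one box to 10.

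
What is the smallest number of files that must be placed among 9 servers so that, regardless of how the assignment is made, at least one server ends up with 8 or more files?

With 63 files one could put exactly 7 in each of the 9 servers, and no server would reach 8.
By pigeonhole, one more file must land in a server that already has 7, giving it 8.
So 9 × 7 + 1 = 64 files are required.

64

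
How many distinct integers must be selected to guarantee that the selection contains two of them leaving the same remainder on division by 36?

By the pigeonhole principle, the 36 residue classes mod 36 are the pigeonholes.
With 36 integers one could put 1 in each residue class and have no class reach 2.
The 37th integer pushes some class to 2, so 36·1 + 1 = 37.

37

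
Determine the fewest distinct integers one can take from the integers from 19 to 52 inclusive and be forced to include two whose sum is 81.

23

A set avoiding the sum 81 can contain at most one of each pair {x, 81−x}, plus the 10 elements whose complement lies outside the range.
The integers 19, …, 40 (22 of them) are such a set: any two sum to at least 19+20 = 39 and at most 39+40 = 79 < 81.
By pigeonhole, any 23rd integer completes one of the 12 pairs, so 23 choices force a sum of 81.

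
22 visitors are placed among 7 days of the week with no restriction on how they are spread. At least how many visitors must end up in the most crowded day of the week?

By the pigeonhole principle, the 7 days of the week are the holes and the 22 visitors are the pigeons.
If every day of the week held at most 3 visitors, the total would be at most 7 × 3 = 21, which is less than 22.
So some day of the week holds at least ⌈22/7⌉ = 4 visitors.

4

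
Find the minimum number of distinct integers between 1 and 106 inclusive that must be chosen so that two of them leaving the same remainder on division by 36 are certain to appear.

The 36 residue classes mod 36 are the pigeonholes.
With 36 integers one could put 1 in each residue class and have no class reach 2.
The 37th integer pushes some class to 2, so 36·1 + 1 = 37.

37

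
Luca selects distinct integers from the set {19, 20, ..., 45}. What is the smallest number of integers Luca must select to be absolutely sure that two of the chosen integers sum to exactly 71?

18

Group the elements by complementary pair {x, 71−x}: {26,45}, {27,44}, {28,43}, …, giving 10 two-element pairs and 7 integers whose partner 71−x falls outside [19,45].
Treating each of those 17 groups as a pigeonhole, one can pick one integer per group — 17 integers — with no two summing to 71.
The 18th integer lands in an occupied pair, forcing a sum of 71.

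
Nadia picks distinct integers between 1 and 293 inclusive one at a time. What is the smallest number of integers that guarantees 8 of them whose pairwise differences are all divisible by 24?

Integers whose pairwise differences are multiples of 24 are exactly those sharing a remainder mod 24. The 24 residue classes mod 24 are the pigeonholes.
With 168 integers one could put 7 in each residue class and have no class reach 8.
The 169th integer pushes some class to 8, so 24·7 + 1 = 169.

169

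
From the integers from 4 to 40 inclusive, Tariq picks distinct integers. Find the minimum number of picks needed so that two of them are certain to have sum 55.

Group the elements by complementary pair {x, 55−x}: {15,40}, {16,39}, {17,38}, …, giving 13 two-element pairs and 11 integers whose partner 55−x falls outside [4,40].
Pigeonhole: treating each of those 24 groups as a pigeonhole, one can pick one integer per group — 24 integers — with no two summing to 55.
The 25th integer lands in an occupied pair, forcing a sum of 55.

25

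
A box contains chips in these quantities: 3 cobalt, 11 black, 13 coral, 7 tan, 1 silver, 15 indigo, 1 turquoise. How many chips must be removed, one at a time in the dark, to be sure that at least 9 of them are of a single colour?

37

Pigeonhole: the 7 colours are the holes; the chips drawn are the pigeons.
To avoid 9 of any one colour, the worst case takes at most 8 of each colour, or every chip of a colour that has fewer than 8.
That gives 3 + 8 + 8 + 7 + 1 + 8 + 1 = 36 chips with no colour reaching 9.
The next chip forces some colour to 9, so 36 + 1 = 37.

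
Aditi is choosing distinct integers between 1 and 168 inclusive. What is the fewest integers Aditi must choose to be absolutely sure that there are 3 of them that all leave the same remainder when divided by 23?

By pigeonhole, the 23 residue classes mod 23 are the pigeonholes.
With 46 integers one could put 2 in each residue class and have no class reach 3.
The 47th integer pushes some class to 3, so 23·2 + 1 = 47.

47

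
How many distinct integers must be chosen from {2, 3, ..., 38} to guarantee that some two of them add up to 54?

A set avoiding the sum 54 can contain at most one of each pair {x, 54−x}, plus the 15 elements whose complement lies outside the range or equal to its own complement.
The integers 2, …, 27 (26 of them) are such a set: any two sum to at least 2+3 = 5 and at most 26+27 = 53 < 54.
By pigeonhole, any 27th integer completes one of the 11 pairs, so 27 choices force a sum of 54.

27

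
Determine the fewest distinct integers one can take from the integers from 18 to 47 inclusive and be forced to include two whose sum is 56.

21

Group the elements by complementary pair {x, 56−x}: {18,38}, {19,37}, {20,36}, …, giving 10 two-element pairs, the single value 28 (it cannot pair with itself since the integers are distinct), and 9 integers whose partner 56−x falls outside [18,47].
Treating each of those 20 groups as a pigeonhole, one can pick one integer per group — 20 integers — with no two summing to 56.
The 21st integer lands in an occupied pair, forcing a sum of 56.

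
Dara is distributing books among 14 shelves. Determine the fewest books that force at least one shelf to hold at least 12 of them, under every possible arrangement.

155

With 154 books one could put exactly 11 in each of the 14 shelves, and no shelf would reach 12.
By pigeonhole, one more book must land in a shelf that already has 11, giving it 12.
So 14 × 11 + 1 = 155 books are required.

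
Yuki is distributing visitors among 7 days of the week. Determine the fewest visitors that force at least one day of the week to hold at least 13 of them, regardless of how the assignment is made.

With 84 visitors one could put exactly 12 in each of the 7 days of the week, and no day of the week would reach 13.
One more visitor must land in a day of the week that already has 12, giving it 13.
So 7 × 12 + 1 = 85 visitors are required.

85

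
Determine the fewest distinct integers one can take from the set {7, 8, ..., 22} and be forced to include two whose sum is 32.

Two chosen integers sum to 32 exactly when both halves of some pair {x, 32−x} with 10 ≤ x ≤ 32−x ≤ 22 are chosen — 6 such pairs.
The remaining 4 elements (those with no distinct partner in range) can never complete a 32-sum, so the worst case takes all of them and one from each pair: 4 + 6 = 10.
The 11th integer has to be the second member of some pair, so 10 + 1 = 11.

11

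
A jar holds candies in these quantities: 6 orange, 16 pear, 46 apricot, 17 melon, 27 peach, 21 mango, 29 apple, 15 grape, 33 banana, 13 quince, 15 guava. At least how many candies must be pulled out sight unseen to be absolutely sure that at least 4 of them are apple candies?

In the worst case for collecting apple candies, every non-apple candy comes out first.
There are 6 + 16 + 46 + 17 + 27 + 21 + 15 + 33 + 13 + 15 = 209 non-apple candies altogether.
After those, each further candy must be apple, so 209 + 4 = 213 draws guarantee 4 apple candies.

213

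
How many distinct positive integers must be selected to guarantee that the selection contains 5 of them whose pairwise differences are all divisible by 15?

61

Integers whose pairwise differences are multiples of 15 are exactly those sharing a remainder mod 15. The 15 residue classes mod 15 are the pigeonholes.
With 60 integers one could put 4 in each residue class and have no class reach 5.
The 61st integer pushes some class to 5, so 15·4 + 1 = 61.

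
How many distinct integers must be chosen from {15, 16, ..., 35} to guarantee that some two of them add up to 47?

13

Group the elements by complementary pair {x, 47−x}: {15,32}, {16,31}, {17,30}, …, giving 9 two-element pairs and 3 integers whose partner 47−x falls outside [15,35].
Pigeonhole: treating each of those 12 groups as a pigeonhole, one can pick one integer per group — 12 integers — with no two summing to 47.
The 13th integer lands in an occupied pair, forcing a sum of 47.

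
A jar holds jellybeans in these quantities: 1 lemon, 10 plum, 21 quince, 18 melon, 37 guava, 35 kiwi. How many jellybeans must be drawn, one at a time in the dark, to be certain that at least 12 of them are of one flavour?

56

The 6 flavours are the holes; the jellybeans drawn are the pigeons.
To avoid 12 of any one flavour, the worst case takes at most 11 of each flavour, or every jellybean of a flavour that has fewer than 11.
That gives 1 + 10 + 11 + 11 + 11 + 11 = 55 jellybeans with no flavour reaching 12.
The next jellybean forces some flavour to 12, so 55 + 1 = 56.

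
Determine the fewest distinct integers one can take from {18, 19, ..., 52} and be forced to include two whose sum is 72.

Two chosen integers sum to 72 exactly when both halves of some pair {x, 72−x} with 20 ≤ x ≤ 72−x ≤ 52 are chosen — 16 such pairs.
The remaining 3 elements (those with no distinct partner in range) can never complete a 72-sum, so the worst case takes all of them and one from each pair: 3 + 16 = 19.
By the pigeonhole principle, the 20th integer has to be the second member of some pair, so 19 + 1 = 20.

20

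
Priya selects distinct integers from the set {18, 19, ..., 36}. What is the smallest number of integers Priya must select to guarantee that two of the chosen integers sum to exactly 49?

A set avoiding the sum 49 can contain at most one of each pair {x, 49−x}, plus the 5 elements whose complement lies outside the range.
The integers 25, …, 36 (12 of them) are such a set: any two sum to at least 25+26 = 51 > 49.
By pigeonhole, any 13th integer completes one of the 7 pairs, so 13 choices force a sum of 49.

13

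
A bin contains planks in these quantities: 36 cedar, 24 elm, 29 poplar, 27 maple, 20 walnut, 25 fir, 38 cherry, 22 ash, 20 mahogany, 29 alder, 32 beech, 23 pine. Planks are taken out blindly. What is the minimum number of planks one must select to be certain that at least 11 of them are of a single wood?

The 12 woods are the holes; the planks drawn are the pigeons.
To avoid 11 of any one wood, the worst case takes at most 10 of each wood.
That gives 10 + 10 + 10 + 10 + 10 + 10 + 10 + 10 + 10 + 10 + 10 + 10 = 120 planks with no wood reaching 11.
The next plank forces some wood to 11, so 120 + 1 = 121.

121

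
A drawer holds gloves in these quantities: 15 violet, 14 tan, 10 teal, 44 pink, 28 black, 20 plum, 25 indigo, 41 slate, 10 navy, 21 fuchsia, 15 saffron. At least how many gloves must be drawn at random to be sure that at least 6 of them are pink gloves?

205

In the worst case for collecting pink gloves, every non-pink glove comes out first.
There are 15 + 14 + 10 + 28 + 20 + 25 + 41 + 10 + 21 + 15 = 199 non-pink gloves altogether.
After those, each further glove must be pink, so 199 + 6 = 205 draws guarantee 6 pink gloves.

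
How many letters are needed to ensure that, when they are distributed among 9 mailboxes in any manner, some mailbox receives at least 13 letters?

With 108 letters one could put exactly 12 in each of the 9 mailboxes, and no mailbox would reach 13.
By pigeonhole, one more letter must land in a mailbox that already has 12, giving it 13.
So 9 × 12 + 1 = 109 letters are required.

109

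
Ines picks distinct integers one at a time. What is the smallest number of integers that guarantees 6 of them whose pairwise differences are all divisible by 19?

Integers whose pairwise differences are multiples of 19 are exactly those sharing a remainder mod 19. By the pigeonhole principle, the 19 residue classes mod 19 are the pigeonholes.
With 95 integers one could put 5 in each residue class and have no class reach 6.
The 96th integer pushes some class to 6, so 19·5 + 1 = 96.

96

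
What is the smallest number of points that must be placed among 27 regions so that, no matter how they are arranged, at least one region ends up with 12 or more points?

298

With 297 points one could put exactly 11 in each of the 27 regions, and no region would reach 12.
One more point must land in a region that already has 11, giving it 12.
So 27 × 11 + 1 = 298 points are required.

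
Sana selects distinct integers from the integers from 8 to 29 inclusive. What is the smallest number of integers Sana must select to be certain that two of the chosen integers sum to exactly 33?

Two chosen integers sum to 33 exactly when both halves of some pair {x, 33−x} with 8 ≤ x ≤ 33−x ≤ 25 are chosen — 9 such pairs.
The remaining 4 elements (those with no distinct partner in range) can never complete a 33-sum, so the worst case takes all of them and one from each pair: 4 + 9 = 13.
The 14th integer has to be the second member of some pair, so 13 + 1 = 14.

14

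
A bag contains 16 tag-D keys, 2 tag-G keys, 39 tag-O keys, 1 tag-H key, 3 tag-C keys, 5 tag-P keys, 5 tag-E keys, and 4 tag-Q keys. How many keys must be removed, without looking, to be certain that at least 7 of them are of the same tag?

An adversary could hand out at most 6 keys per tag (6 tags run out sooner): 6 + 2 + 6 + 1 + 3 + 5 + 5 + 4 = 32 keys and still no tag has 7.
One more key lands in a tag already at 6, so 33 draws are enough and 32 are not.

33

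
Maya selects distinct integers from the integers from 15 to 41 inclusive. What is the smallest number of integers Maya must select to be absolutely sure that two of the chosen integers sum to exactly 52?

A set avoiding the sum 52 can contain at most one of each pair {x, 52−x}, plus the 5 elements whose complement lies outside the range or equal to its own complement.
The integers 26, …, 41 (16 of them) are such a set: any two sum to at least 26+27 = 53 > 52.
Pigeonhole: any 17th integer completes one of the 11 pairs, so 17 choices force a sum of 52.

17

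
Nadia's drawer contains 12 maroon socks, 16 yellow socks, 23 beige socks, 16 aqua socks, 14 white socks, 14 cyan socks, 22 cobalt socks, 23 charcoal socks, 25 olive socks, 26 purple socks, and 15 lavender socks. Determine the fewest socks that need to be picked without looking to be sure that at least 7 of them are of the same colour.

67

The 11 colours are the holes; the socks drawn are the pigeons.
To avoid 7 of any one colour, the worst case takes at most 6 of each colour.
That gives 6 + 6 + 6 + 6 + 6 + 6 + 6 + 6 + 6 + 6 + 6 = 66 socks with no colour reaching 7.
The next sock forces some colour to 7, so 66 + 1 = 67.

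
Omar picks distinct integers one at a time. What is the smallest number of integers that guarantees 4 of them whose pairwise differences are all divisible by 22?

67

Integers whose pairwise differences are multiples of 22 are exactly those sharing a remainder mod 22. Pigeonhole: the 22 residue classes mod 22 are the pigeonholes.
With 66 integers one could put 3 in each residue class and have no class reach 4.
The 67th integer pushes some class to 4, so 22·3 + 1 = 67.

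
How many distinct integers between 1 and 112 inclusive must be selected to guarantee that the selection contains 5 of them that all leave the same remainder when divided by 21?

The 21 residue classes mod 21 are the pigeonholes.
With 84 integers one could put 4 in each residue class and have no class reach 5.
The 85th integer pushes some class to 5, so 21·4 + 1 = 85.

85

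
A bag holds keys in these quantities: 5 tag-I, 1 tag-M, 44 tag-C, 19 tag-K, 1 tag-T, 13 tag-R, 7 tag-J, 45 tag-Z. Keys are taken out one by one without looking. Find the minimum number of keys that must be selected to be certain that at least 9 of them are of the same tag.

47

Put each drawn key into a box by tag. The largest draw with every box below 9 takes min(count, 8) from each tag; tags with fewer than 8 contribute all they have.
Σ min(cᵢ, 8) = 5 + 1 + 8 + 8 + 1 + 8 + 7 + 8 = 46.
Draw number 46 + 1 = 47 must push one box to 9.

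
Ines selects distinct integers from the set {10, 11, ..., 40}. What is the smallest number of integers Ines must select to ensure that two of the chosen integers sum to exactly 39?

22

Group the elements by complementary pair {x, 39−x}: {10,29}, {11,28}, {12,27}, …, giving 10 two-element pairs and 11 integers whose partner 39−x falls outside [10,40].
Treating each of those 21 groups as a pigeonhole, one can pick one integer per group — 21 integers — with no two summing to 39.
The 22nd integer lands in an occupied pair, forcing a sum of 39.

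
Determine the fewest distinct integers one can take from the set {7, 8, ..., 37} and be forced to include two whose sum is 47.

18

Two chosen integers sum to 47 exactly when both halves of some pair {x, 47−x} with 10 ≤ x ≤ 47−x ≤ 37 are chosen — 14 such pairs.
The remaining 3 elements (those with no distinct partner in range) can never complete a 47-sum, so the worst case takes all of them and one from each pair: 3 + 14 = 17.
The 18th integer has to be the second member of some pair, so 17 + 1 = 18.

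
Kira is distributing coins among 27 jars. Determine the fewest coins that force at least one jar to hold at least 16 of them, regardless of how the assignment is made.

With 405 coins one could put exactly 15 in each of the 27 jars, and no jar would reach 16.
One more coin must land in a jar that already has 15, giving it 16.
So 27 × 15 + 1 = 406 coins are required.

406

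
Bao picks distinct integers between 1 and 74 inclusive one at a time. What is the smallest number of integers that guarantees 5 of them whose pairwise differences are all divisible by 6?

25

Integers whose pairwise differences are multiples of 6 are exactly those sharing a remainder mod 6. By the pigeonhole principle, the 6 residue classes mod 6 are the pigeonholes.
With 24 integers one could put 4 in each residue class and have no class reach 5.
The 25th integer pushes some class to 5, so 6·4 + 1 = 25.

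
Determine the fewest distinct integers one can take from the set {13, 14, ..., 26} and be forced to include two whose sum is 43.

Group the elements by complementary pair {x, 43−x}: {17,26}, {18,25}, {19,24}, …, giving 5 two-element pairs and 4 integers whose partner 43−x falls outside [13,26].
By pigeonhole, treating each of those 9 groups as a pigeonhole, one can pick one integer per group — 9 integers — with no two summing to 43.
The 10th integer lands in an occupied pair, forcing a sum of 43.

10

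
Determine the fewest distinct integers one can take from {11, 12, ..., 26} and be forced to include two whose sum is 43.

12

Group the elements by complementary pair {x, 43−x}: {17,26}, {18,25}, {19,24}, …, giving 5 two-element pairs and 6 integers whose partner 43−x falls outside [11,26].
Pigeonhole: treating each of those 11 groups as a pigeonhole, one can pick one integer per group — 11 integers — with no two summing to 43.
The 12th integer lands in an occupied pair, forcing a sum of 43.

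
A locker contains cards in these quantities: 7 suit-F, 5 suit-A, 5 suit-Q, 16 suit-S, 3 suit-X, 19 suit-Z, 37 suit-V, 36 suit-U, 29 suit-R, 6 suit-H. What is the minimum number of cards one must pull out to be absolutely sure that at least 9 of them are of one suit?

67

By pigeonhole, put each drawn card into a box by suit. The largest draw with every box below 9 takes min(count, 8) from each suit; suits with fewer than 8 contribute all they have.
Σ min(cᵢ, 8) = 7 + 5 + 5 + 8 + 3 + 8 + 8 + 8 + 8 + 6 = 66.
Draw number 66 + 1 = 67 must push one box to 9.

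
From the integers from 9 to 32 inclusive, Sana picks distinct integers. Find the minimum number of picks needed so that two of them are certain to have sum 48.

Two chosen integers sum to 48 exactly when both halves of some pair {x, 48−x} with 16 ≤ x ≤ 48−x ≤ 32 are chosen — 8 such pairs.
The remaining 8 elements (those with no distinct partner in range) can never complete a 48-sum, so the worst case takes all of them and one from each pair: 8 + 8 = 16.
The 17th integer has to be the second member of some pair, so 16 + 1 = 17.

17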